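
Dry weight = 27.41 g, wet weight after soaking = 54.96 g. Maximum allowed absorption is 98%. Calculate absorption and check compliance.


Absorption = 100.5%
Compliant: No

WA = (54.96 - 27.41) / 27.41 x 100 = 100.5%
Maximum allowed: 98%
Compliant: No


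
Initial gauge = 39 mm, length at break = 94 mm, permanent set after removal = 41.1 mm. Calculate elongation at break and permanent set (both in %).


Elongation at break = 141.0%
Permanent set = 5.4%

Elongation at break = (94 - 39) / 39 x 100 = 141.0%
Permanent set = (41.1 - 39) / 39 x 100 = 5.4%


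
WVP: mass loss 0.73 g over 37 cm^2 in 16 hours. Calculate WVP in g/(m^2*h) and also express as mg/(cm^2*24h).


WVP = 0.73 / (37 x 16) x 10000 = 12.33 g/(m^2*h)
Mass loss in mg = 0.73 x 1000 = 730 mg
Per cm^2 per 24h in mg: 730 x 24 / (37 x 16) = 17520 / 592 = 29.59 mg/(cm^2*24h)


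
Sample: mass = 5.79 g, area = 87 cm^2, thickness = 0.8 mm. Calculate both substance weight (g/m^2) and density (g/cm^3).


Substance weight = 665.5 g/m^2
Density = 0.832 g/cm^3


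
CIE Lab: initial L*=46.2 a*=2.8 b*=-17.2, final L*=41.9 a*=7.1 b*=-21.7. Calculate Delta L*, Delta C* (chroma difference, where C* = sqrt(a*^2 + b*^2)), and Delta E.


Delta L* = -4.3
Delta C* = 5.41
Delta E = 7.57


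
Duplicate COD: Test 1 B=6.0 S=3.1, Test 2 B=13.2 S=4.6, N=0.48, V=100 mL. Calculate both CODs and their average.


COD1 = (6.0 - 3.1) x 0.48 x 8000 / 100 = 111.4 mg/L
COD2 = (13.2 - 4.6) x 0.48 x 8000 / 100 = 330.2 mg/L
Average = (111.4 + 330.2) / 2 = 220.8 mg/L


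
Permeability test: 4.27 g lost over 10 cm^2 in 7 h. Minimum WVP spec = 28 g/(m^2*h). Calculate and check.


WVP = 4.27 / (10 x 7) x 10000 = 610.00 g/(m^2*h)
Minimum: 28 g/(m^2*h)
Meets spec: Yes


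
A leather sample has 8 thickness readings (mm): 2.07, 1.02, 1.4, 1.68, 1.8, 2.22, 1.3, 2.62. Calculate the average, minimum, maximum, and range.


Average = 1.76 mm
Min = 1.02 mm
Max = 2.62 mm
Range = 1.60 mm

Sum = 14.11
Average = 14.11 / 8 = 1.76 mm
Minimum = 1.02 mm
Maximum = 2.62 mm
Range = 2.62 - 1.02 = 1.60 mm


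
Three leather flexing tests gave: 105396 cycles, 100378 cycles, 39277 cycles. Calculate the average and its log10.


Average = 81684 cycles
log10 = 4.91


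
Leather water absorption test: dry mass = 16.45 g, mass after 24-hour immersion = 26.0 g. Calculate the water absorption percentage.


58.1%

Water absorbed = 26.0 - 16.45 = 9.55 g
WA% = 9.55 / 16.45 x 100 = 58.1%


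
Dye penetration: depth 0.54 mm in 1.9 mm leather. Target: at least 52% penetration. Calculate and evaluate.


Penetration = 0.54 / 1.9 x 100 = 28.4%
Target: 52%
Meets target: No


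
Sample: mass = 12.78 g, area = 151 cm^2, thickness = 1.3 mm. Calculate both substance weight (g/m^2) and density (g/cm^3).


Substance weight = 846.4 g/m^2
Density = 0.651 g/cm^3


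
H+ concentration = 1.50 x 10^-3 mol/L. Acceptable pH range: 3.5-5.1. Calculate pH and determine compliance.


pH = 2.82
Compliant: No


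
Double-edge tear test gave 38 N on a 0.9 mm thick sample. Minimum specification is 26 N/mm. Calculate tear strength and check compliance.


Tear strength = 38 / 0.9 = 42.2 N/mm
Required minimum = 26 N/mm
Compliant: Yes


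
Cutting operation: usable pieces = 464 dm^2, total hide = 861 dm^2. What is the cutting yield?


53.9%

Yield = usable / total x 100
Yield = 464 / 861 x 100 = 53.9%


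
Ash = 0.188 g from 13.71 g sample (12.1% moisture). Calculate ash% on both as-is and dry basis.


As-is ash = 1.37%
Dry-basis ash = 1.56%

As-is ash% = 0.188 / 13.71 x 100 = 1.37%
Dry mass = 13.71 x (100 - 12.1) / 100 = 12.05109 g
Dry-basis ash% = 0.188 / 12.05109 x 100 = 1.56%


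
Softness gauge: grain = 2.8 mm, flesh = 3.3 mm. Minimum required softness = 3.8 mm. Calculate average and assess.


Average = (2.8 + 3.3) / 2 = 3.05 mm
Minimum = 3.8 mm
Meets requirement: No


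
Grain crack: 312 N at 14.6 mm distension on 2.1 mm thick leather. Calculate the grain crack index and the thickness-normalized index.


Crack index = 312 / 14.6 = 21.4 N/mm
Normalized = 21.4 / 2.1 = 10.2 N/mm per mm


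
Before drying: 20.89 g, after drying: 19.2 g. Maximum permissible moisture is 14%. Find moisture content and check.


MC = (20.89 - 19.2) / 20.89 x 100 = 8.1%
Maximum: 14%
Acceptable: Yes


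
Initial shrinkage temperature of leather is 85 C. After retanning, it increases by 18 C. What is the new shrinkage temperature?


103 C

New Ts = 85 + 18 = 103 C


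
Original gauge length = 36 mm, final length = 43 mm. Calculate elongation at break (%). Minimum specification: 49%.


Elongation = 19.4%
Meets spec: No


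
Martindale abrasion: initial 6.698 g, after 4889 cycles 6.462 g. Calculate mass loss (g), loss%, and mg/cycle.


Loss = 6.698 - 6.462 = 0.236 g
Loss% = 0.236 / 6.698 x 100 = 3.52%
Rate = 0.236 / 4889 x 1000 = 0.048 mg/cycle


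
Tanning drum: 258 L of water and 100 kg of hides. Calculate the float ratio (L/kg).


Float ratio = water / hide weight
Ratio = 258 / 100 = 2.6


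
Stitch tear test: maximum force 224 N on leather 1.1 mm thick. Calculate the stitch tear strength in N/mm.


Stitch tear strength = force / thickness
STS = 224 / 1.1 = 203.6 N/mm


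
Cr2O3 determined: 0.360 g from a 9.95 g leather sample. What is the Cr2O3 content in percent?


Cr2O3% = 0.360 / 9.95 x 100
Cr2O3% = 3.62%


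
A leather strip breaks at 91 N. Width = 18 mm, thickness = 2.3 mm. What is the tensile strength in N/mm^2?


Cross-sectional area = 18 x 2.3 = 41.4 mm^2
Tensile strength = 91 / 41.4 = 2.20 N/mm^2


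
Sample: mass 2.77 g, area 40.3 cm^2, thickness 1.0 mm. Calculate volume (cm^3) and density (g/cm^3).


Thickness in cm = 1.0 / 10 = 0.10 cm
Volume = 40.3 x 0.10 = 4.030 cm^3
Density = 2.77 / 4.030 = 0.687 g/cm^3


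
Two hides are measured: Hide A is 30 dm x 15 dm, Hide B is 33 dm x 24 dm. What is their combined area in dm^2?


Hide A area = 30 x 15 = 450 dm^2
Hide B area = 33 x 24 = 792 dm^2
Total = 450 + 792 = 1242 dm^2


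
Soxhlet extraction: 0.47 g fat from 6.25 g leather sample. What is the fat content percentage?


Fat content = 0.47 / 6.25 x 100
Fat = 7.5%


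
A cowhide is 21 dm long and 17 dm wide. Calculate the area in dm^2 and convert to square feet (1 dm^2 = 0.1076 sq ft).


357 dm^2
38.41 sq ft


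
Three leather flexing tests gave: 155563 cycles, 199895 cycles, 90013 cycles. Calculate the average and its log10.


Average = 148490 cycles
log10 = 5.17


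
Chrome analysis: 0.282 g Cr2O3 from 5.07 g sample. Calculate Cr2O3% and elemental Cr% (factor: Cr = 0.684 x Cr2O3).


Cr2O3 = 5.56%
Cr = 3.80%

Cr2O3% = 0.282 / 5.07 x 100 = 5.56%
Cr% = 5.56 x 0.684 = 3.80%


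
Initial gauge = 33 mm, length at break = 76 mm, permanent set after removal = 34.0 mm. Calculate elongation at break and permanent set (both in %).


Elongation at break = 130.3%
Permanent set = 3.0%


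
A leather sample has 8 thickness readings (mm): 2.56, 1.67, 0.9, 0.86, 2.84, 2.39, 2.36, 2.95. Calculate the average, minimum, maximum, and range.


Average = 2.07 mm
Min = 0.86 mm
Max = 2.95 mm
Range = 2.09 mm

Sum = 16.53
Average = 16.53 / 8 = 2.07 mm
Minimum = 0.86 mm
Maximum = 2.95 mm
Range = 2.95 - 0.86 = 2.09 mm


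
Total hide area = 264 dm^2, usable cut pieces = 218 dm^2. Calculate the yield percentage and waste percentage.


Yield = 82.6%
Waste = 17.4%

Yield = 218 / 264 x 100 = 82.6%
Waste = 264 - 218 = 46 dm^2
Waste% = 100 - 82.6 = 17.4%


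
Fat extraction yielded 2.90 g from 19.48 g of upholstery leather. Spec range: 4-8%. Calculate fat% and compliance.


Fat content = 14.9%
Compliant: No

Fat% = 2.90 / 19.48 x 100 = 14.9%
Spec range: 4-8%
Compliant: No


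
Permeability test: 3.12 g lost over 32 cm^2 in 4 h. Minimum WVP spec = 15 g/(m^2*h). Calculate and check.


WVP = 243.75 g/(m^2*h)
Meets specification: Yes

WVP = 3.12 / (32 x 4) x 10000 = 243.75 g/(m^2*h)
Minimum: 15 g/(m^2*h)
Meets spec: Yes


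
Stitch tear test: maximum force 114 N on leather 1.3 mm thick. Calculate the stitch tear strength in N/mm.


87.7 N/mm

Stitch tear strength = force / thickness
STS = 114 / 1.3 = 87.7 N/mm


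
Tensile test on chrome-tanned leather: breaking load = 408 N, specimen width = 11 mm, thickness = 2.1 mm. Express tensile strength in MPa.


17.66 MPa

Cross-section = 11 x 2.1 = 23.1 mm^2
TS = 408 / 23.1 = 17.66 MPa
(1 N/mm^2 = 1 MPa)


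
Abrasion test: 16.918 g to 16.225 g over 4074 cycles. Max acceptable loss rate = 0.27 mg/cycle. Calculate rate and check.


Rate = 0.170 mg/cycle
Passes: Yes

Loss = 16.918 - 16.225 = 0.693 g
Rate = 0.693 g / 4074 cycles x 1000 = 0.170 mg/cycle
Max = 0.27 mg/cycle
Passes: Yes


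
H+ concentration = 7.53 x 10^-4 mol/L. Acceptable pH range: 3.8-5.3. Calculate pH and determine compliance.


pH = 3.12
Compliant: No

pH = -log10(7.53 x 10^-4) = 3.12
Range: 3.8 to 5.3
Compliant: No


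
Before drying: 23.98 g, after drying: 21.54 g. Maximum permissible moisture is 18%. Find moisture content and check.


Moisture content = 10.2%
Acceptable: Yes

MC = (23.98 - 21.54) / 23.98 x 100 = 10.2%
Maximum: 18%
Acceptable: Yes


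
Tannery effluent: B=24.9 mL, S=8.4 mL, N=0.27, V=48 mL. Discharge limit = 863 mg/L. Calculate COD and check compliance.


COD = (24.9 - 8.4) x 0.27 x 8000 / 48 = 742.5 mg/L
Limit: 863 mg/L
Compliant: Yes


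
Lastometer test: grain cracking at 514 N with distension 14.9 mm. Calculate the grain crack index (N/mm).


Grain crack index = force / distension
Index = 514 / 14.9 = 34.5 N/mm


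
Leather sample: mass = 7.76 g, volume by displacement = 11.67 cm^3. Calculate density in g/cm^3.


0.665 g/cm^3

Density = mass / volume
Density = 7.76 / 11.67 = 0.665 g/cm^3


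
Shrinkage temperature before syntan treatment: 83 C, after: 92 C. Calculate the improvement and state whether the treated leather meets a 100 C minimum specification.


Improvement = 92 - 83 = 9 C
Spec check: 92 C >= 100 C? No


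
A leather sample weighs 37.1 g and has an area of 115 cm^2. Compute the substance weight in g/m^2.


3226.1 g/m^2

Substance weight = mass / area x 10000
SW = 37.1 / 115 x 10000
SW = 3226.1 g/m^2


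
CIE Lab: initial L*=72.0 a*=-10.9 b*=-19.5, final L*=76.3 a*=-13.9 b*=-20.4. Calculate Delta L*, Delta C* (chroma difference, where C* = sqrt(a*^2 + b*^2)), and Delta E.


Delta L* = 4.3
Delta C* = 2.35
Delta E = 5.32

Delta L* = 76.3 - 72.0 = 4.3
C1* = sqrt((-10.9)^2 + (-19.5)^2) = 22.340
C2* = sqrt((-13.9)^2 + (-20.4)^2) = 24.685
Delta C* = 24.685 - 22.340 = 2.35
Delta E = sqrt((4.3)^2 + (-3.0)^2 + (-0.9)^2) = 5.32


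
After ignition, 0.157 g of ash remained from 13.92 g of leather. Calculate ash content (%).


1.13%


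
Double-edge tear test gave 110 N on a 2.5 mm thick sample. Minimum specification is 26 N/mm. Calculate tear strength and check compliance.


Tear strength = 44.0 N/mm
Compliant: Yes


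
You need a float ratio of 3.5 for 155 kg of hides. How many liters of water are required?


542.5 L

Water = hide weight x target ratio
Water = 155 x 3.5 = 542.5 L


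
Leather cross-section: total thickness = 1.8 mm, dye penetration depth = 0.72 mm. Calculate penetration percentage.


Penetration% = 0.72 / 1.8 x 100
Penetration = 40.0%


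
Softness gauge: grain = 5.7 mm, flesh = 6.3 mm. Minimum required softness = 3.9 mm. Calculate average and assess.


Average = (5.7 + 6.3) / 2 = 6.00 mm
Minimum = 3.9 mm
Meets requirement: Yes


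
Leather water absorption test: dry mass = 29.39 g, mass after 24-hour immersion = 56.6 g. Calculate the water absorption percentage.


92.6%


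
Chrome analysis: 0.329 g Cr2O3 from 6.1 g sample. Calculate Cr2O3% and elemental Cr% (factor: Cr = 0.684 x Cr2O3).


Cr2O3% = 0.329 / 6.1 x 100 = 5.39%
Cr% = 5.39 x 0.684 = 3.69%


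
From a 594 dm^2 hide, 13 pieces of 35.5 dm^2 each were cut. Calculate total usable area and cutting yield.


Total usable = 13 x 35.5 = 461.5 dm^2
Yield = 461.5 / 594 x 100 = 77.7%


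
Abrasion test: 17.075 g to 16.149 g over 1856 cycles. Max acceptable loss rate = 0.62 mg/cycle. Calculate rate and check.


Loss = 17.075 - 16.149 = 0.926 g
Rate = 0.926 g / 1856 cycles x 1000 = 0.499 mg/cycle
Max = 0.62 mg/cycle
Passes: Yes


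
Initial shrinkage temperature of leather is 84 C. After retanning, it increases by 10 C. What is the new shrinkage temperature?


New Ts = 84 + 10 = 94 C


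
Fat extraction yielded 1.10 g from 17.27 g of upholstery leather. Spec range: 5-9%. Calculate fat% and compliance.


Fat% = 1.10 / 17.27 x 100 = 6.4%
Spec range: 5-9%
Compliant: Yes


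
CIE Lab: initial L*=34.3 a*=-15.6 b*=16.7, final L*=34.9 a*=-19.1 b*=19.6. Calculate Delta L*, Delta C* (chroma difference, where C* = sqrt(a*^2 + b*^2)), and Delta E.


Delta L* = 0.6
Delta C* = 4.51
Delta E = 4.58

Delta L* = 34.9 - 34.3 = 0.6
C1* = sqrt((-15.6)^2 + (16.7)^2) = 22.853
C2* = sqrt((-19.1)^2 + (19.6)^2) = 27.367
Delta C* = 27.367 - 22.853 = 4.51
Delta E = sqrt((0.6)^2 + (-3.5)^2 + (2.9)^2) = 4.58


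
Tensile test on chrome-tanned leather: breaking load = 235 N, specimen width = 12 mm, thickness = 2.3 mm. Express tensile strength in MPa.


8.51 MPa

Cross-section = 12 x 2.3 = 27.6 mm^2
TS = 235 / 27.6 = 8.51 MPa
(1 N/mm^2 = 1 MPa)


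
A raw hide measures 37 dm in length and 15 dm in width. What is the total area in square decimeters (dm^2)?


Area = length x width
Area = 37 x 15 = 555 dm^2


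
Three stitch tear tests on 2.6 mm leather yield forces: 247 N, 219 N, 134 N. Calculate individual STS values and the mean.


STS1 = 247 / 2.6 = 95.0 N/mm
STS2 = 219 / 2.6 = 84.2 N/mm
STS3 = 134 / 2.6 = 51.5 N/mm
Mean = (95.0 + 84.2 + 51.5) / 3 = 76.9 N/mm


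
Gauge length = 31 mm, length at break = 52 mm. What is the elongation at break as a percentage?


Extension = 52 - 31 = 21 mm
Elongation = 21 / 31 x 100 = 67.7%


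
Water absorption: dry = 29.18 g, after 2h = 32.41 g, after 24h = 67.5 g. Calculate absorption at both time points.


2h absorption = 11.1%
24h absorption = 131.3%

WA (2h) = (32.41 - 29.18) / 29.18 x 100 = 11.1%
WA (24h) = (67.5 - 29.18) / 29.18 x 100 = 131.3%


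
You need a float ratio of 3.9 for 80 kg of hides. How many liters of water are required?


Water = hide weight x target ratio
Water = 80 x 3.9 = 312.0 L


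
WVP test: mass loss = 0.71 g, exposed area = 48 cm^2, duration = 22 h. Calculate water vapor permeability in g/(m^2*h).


WVP = mass_loss / (area x time) x 10000
WVP = 0.71 / (48 x 22) x 10000
WVP = 0.71 / 1056 x 10000 = 6.72 g/(m^2*h)


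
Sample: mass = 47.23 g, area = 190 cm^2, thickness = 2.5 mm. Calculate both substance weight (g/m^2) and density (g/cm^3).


Substance weight = 2485.8 g/m^2
Density = 0.994 g/cm^3

SW = 47.23 / 190 x 10000 = 2485.8 g/m^2
Volume = 190 x 2.5 / 10 = 47.50 cm^3
Density = 47.23 / 47.50 = 0.994 g/cm^3


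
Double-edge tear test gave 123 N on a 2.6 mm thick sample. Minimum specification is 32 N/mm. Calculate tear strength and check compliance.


Tear strength = 47.3 N/mm
Compliant: Yes


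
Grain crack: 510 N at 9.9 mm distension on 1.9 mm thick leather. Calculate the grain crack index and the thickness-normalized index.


Crack index = 51.5 N/mm
Normalized index = 27.1 N/mm per mm

Crack index = 510 / 9.9 = 51.5 N/mm
Normalized = 51.5 / 1.9 = 27.1 N/mm per mm


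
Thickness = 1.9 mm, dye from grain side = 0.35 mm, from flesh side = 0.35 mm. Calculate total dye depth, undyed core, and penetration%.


Total dyed = 0.35 + 0.35 = 0.70 mm
Undyed core = 1.9 - 0.70 = 1.20 mm
Penetration = 0.70 / 1.9 x 100 = 36.8%


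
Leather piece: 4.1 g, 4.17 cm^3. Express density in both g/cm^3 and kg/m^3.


Density = 4.1 / 4.17 = 0.983 g/cm^3
Convert: 0.983 x 1000 = 983 kg/m^3


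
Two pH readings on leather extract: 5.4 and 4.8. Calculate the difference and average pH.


Difference = |5.4 - 4.8| = 0.6
Average = (5.4 + 4.8) / 2 = 5.10


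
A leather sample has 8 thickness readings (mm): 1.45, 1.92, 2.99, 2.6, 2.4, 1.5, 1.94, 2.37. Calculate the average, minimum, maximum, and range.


Average = 2.15 mm
Min = 1.45 mm
Max = 2.99 mm
Range = 1.54 mm

Sum = 17.17
Average = 17.17 / 8 = 2.15 mm
Minimum = 1.45 mm
Maximum = 2.99 mm
Range = 2.99 - 1.45 = 1.54 mm


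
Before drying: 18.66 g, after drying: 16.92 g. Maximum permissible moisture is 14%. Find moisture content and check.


MC = (18.66 - 16.92) / 18.66 x 100 = 9.3%
Maximum: 14%
Acceptable: Yes


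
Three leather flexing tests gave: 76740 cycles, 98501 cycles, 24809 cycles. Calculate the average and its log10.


Average = (76740 + 98501 + 24809) / 3 = 66683 cycles
log10(66683) = 4.82


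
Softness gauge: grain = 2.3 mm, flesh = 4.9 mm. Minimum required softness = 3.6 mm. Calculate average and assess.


Average = (2.3 + 4.9) / 2 = 3.60 mm
Minimum = 3.6 mm
Meets requirement: Yes


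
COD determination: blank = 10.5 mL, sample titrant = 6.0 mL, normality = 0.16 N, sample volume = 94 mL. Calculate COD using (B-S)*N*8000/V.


61.3 mg/L


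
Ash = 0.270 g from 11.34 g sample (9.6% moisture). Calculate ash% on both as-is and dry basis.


As-is ash% = 0.270 / 11.34 x 100 = 2.38%
Dry mass = 11.34 x (100 - 9.6) / 100 = 10.25136 g
Dry-basis ash% = 0.270 / 10.25136 x 100 = 2.63%


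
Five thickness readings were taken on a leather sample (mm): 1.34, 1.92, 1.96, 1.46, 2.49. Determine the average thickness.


1.83 mm


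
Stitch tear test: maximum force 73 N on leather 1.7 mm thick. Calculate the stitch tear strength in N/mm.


Stitch tear strength = force / thickness
STS = 73 / 1.7 = 42.9 N/mm


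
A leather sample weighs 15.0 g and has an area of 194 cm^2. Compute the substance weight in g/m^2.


Substance weight = mass / area x 10000
SW = 15.0 / 194 x 10000
SW = 773.2 g/m^2


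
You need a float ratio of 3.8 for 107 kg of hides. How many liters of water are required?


Water = hide weight x target ratio
Water = 107 x 3.8 = 406.6 L


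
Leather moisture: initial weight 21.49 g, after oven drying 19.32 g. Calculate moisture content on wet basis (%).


Moisture = 21.49 - 19.32 = 2.17 g
MC = 2.17 / 21.49 x 100 = 10.1%


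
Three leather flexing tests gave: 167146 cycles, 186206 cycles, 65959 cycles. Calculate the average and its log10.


Average = (167146 + 186206 + 65959) / 3 = 139770 cycles
log10(139770) = 5.15


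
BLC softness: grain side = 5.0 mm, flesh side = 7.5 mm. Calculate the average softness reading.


6.25 mm


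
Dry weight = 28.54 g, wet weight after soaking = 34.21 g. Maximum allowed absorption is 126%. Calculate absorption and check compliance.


Absorption = 19.9%
Compliant: Yes


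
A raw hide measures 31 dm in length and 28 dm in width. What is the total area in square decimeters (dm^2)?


868 dm^2

Area = length x width
Area = 31 x 28 = 868 dm^2


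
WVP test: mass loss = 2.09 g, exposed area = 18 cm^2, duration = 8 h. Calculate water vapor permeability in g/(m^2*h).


WVP = mass_loss / (area x time) x 10000
WVP = 2.09 / (18 x 8) x 10000
WVP = 2.09 / 144 x 10000 = 145.14 g/(m^2*h)


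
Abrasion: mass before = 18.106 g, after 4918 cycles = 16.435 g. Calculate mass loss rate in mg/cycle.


Mass loss = 18.106 - 16.435 = 1.671 g
Rate = 1.671 / 4918 x 1000 = 0.340 mg/cycle


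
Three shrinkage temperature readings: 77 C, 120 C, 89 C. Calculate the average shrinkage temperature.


95.3 C


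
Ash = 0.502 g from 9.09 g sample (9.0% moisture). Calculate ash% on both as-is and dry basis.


As-is ash = 5.52%
Dry-basis ash = 6.07%

As-is ash% = 0.502 / 9.09 x 100 = 5.52%
Dry mass = 9.09 x (100 - 9.0) / 100 = 8.2719 g
Dry-basis ash% = 0.502 / 8.2719 x 100 = 6.07%


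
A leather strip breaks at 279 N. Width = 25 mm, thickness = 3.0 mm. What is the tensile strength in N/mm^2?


Cross-sectional area = 25 x 3.0 = 75.0 mm^2
Tensile strength = 279 / 75.0 = 3.72 N/mm^2


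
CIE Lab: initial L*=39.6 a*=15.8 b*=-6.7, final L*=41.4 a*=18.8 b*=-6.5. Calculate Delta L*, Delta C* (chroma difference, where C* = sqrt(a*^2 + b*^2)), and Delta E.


Delta L* = 41.4 - 39.6 = 1.8
C1* = sqrt((15.8)^2 + (-6.7)^2) = 17.162
C2* = sqrt((18.8)^2 + (-6.5)^2) = 19.892
Delta C* = 19.892 - 17.162 = 2.73
Delta E = sqrt((1.8)^2 + (3.0)^2 + (0.2)^2) = 3.50


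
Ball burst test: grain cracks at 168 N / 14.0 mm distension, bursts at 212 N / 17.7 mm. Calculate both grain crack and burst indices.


Crack index = 168 / 14.0 = 12.0 N/mm
Burst index = 212 / 17.7 = 12.0 N/mm


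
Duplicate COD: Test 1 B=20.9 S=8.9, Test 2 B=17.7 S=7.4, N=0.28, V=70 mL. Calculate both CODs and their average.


COD1 = 384.0 mg/L
COD2 = 329.6 mg/L
Average = 356.8 mg/L


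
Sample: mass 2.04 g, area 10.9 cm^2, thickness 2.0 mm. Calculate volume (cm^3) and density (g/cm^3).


Thickness in cm = 2.0 / 10 = 0.20 cm
Volume = 10.9 x 0.20 = 2.180 cm^3
Density = 2.04 / 2.180 = 0.936 g/cm^3


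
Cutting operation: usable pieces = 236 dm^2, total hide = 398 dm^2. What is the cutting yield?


59.3%

Yield = usable / total x 100
Yield = 236 / 398 x 100 = 59.3%


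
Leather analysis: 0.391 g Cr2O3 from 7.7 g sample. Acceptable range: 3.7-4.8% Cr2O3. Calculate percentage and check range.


Cr2O3% = 0.391 / 7.7 x 100 = 5.08%
Acceptable range: 3.7 to 4.8%
Within range: No


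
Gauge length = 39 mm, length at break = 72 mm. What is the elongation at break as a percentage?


84.6%


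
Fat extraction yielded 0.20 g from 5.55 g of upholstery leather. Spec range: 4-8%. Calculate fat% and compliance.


Fat% = 0.20 / 5.55 x 100 = 3.6%
Spec range: 4-8%
Compliant: No


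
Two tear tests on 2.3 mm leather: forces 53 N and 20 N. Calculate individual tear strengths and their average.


Tear 1 = 53 / 2.3 = 23.0 N/mm
Tear 2 = 20 / 2.3 = 8.7 N/mm
Average = (23.0 + 8.7) / 2 = 15.9 N/mm


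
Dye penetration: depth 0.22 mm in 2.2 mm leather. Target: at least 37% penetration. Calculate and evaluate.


Penetration = 0.22 / 2.2 x 100 = 10.0%
Target: 37%
Meets target: No


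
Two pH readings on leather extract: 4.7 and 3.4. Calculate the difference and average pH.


Difference = |4.7 - 3.4| = 1.3
Average = (4.7 + 3.4) / 2 = 4.05


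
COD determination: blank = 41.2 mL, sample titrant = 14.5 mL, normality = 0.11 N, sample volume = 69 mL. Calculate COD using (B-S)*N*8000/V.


340.5 mg/L

COD = (41.2 - 14.5) x 0.11 x 8000 / 69
COD = 26.7 x 0.11 x 8000 / 69
COD = 340.5 mg/L


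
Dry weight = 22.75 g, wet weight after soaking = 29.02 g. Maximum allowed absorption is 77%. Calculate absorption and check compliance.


WA = (29.02 - 22.75) / 22.75 x 100 = 27.6%
Maximum allowed: 77%
Compliant: Yes


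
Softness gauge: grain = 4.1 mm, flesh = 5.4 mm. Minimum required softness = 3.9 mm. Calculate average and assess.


Average = (4.1 + 5.4) / 2 = 4.75 mm
Minimum = 3.9 mm
Meets requirement: Yes


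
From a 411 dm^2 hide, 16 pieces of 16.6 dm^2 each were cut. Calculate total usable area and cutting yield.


Total usable = 16 x 16.6 = 265.6 dm^2
Yield = 265.6 / 411 x 100 = 64.6%


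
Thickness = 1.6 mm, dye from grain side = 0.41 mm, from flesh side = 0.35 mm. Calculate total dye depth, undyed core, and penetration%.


Total dyed = 0.41 + 0.35 = 0.76 mm
Undyed core = 1.6 - 0.76 = 0.84 mm
Penetration = 0.76 / 1.6 x 100 = 47.5%


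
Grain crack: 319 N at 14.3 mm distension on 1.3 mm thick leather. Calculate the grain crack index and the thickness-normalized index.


Crack index = 319 / 14.3 = 22.3 N/mm
Normalized = 22.3 / 1.3 = 17.2 N/mm per mm


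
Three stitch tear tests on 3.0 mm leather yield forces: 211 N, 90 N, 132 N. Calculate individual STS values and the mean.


STS1 = 70.3 N/mm
STS2 = 30.0 N/mm
STS3 = 44.0 N/mm
Mean = 48.1 N/mm

STS1 = 211 / 3.0 = 70.3 N/mm
STS2 = 90 / 3.0 = 30.0 N/mm
STS3 = 132 / 3.0 = 44.0 N/mm
Mean = (70.3 + 30.0 + 44.0) / 3 = 48.1 N/mm


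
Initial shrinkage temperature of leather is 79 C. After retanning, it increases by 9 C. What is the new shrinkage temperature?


New Ts = 79 + 9 = 88 C


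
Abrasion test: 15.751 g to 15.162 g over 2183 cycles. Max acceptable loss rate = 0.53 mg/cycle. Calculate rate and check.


Rate = 0.270 mg/cycle
Passes: Yes

Loss = 15.751 - 15.162 = 0.589 g
Rate = 0.589 g / 2183 cycles x 1000 = 0.270 mg/cycle
Max = 0.53 mg/cycle
Passes: Yes


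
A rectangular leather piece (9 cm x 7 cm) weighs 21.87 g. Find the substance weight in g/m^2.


3471.4 g/m^2


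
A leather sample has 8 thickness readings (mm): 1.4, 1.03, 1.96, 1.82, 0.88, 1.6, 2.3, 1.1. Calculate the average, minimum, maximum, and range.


Average = 1.51 mm
Min = 0.88 mm
Max = 2.3 mm
Range = 1.42 mm

Sum = 12.09
Average = 12.09 / 8 = 1.51 mm
Minimum = 0.88 mm
Maximum = 2.3 mm
Range = 2.3 - 0.88 = 1.42 mm


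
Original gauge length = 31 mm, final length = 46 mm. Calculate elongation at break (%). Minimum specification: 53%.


Extension = 46 - 31 = 15 mm
Elongation = 15 / 31 x 100 = 48.4%
Minimum required: 53%
Meets specification: No


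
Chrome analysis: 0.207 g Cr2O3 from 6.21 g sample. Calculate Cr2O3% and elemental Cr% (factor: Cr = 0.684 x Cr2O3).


Cr2O3 = 3.33%
Cr = 2.28%

Cr2O3% = 0.207 / 6.21 x 100 = 3.33%
Cr% = 3.33 x 0.684 = 2.28%


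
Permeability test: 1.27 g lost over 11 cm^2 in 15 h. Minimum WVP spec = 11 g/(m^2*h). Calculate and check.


WVP = 1.27 / (11 x 15) x 10000 = 76.97 g/(m^2*h)
Minimum: 11 g/(m^2*h)
Meets spec: Yes


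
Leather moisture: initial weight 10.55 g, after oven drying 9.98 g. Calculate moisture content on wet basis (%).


5.4%

Moisture = 10.55 - 9.98 = 0.57 g
MC = 0.57 / 10.55 x 100 = 5.4%


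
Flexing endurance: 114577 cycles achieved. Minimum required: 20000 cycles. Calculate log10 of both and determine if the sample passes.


Achieved: log10 = 5.06
Required: log10 = 4.30
Passes: Yes


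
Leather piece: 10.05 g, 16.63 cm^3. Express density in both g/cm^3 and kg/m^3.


Density = 10.05 / 16.63 = 0.604 g/cm^3
Convert: 0.604 x 1000 = 604 kg/m^3


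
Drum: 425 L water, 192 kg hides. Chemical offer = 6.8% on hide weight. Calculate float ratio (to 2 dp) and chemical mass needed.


Float ratio = 425 / 192 = 2.21
Chemical = 192 x 6.8 / 100 = 13.056 kg


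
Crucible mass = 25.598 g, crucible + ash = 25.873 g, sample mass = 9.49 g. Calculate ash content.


Ash mass = 0.275 g
Ash content = 2.90%

Ash mass = 25.873 - 25.598 = 0.275 g
Ash% = 0.275 / 9.49 x 100 = 2.90%


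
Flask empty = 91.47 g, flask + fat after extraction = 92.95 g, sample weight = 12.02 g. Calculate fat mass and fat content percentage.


Fat mass = 92.95 - 91.47 = 1.48 g
Fat% = 1.48 / 12.02 x 100 = 12.3%


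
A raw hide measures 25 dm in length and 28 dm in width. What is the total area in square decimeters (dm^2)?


Area = length x width
Area = 25 x 28 = 700 dm^2


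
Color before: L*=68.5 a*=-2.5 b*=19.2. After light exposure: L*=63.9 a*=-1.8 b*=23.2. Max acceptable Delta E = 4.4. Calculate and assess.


dL = -4.6, da = 0.7, db = 4.0
dE = sqrt((-4.6)^2 + (0.7)^2 + (4.0)^2) = 6.14
Max = 4.4
Passes: No


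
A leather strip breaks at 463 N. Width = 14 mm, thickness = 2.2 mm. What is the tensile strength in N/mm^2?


Cross-sectional area = 14 x 2.2 = 30.8 mm^2
Tensile strength = 463 / 30.8 = 15.03 N/mm^2


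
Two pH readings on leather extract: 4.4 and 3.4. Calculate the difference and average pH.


Difference = 1.0
Average pH = 3.90

Difference = |4.4 - 3.4| = 1.0
Average = (4.4 + 3.4) / 2 = 3.90


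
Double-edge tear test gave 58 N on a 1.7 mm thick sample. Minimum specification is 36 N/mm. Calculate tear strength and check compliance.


Tear strength = 58 / 1.7 = 34.1 N/mm
Required minimum = 36 N/mm
Compliant: No


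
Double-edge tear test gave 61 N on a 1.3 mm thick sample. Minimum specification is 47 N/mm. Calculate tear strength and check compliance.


Tear strength = 61 / 1.3 = 46.9 N/mm
Required minimum = 47 N/mm
Compliant: No


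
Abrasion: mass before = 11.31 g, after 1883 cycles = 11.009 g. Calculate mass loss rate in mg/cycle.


0.160 mg/cycle

Mass loss = 11.31 - 11.009 = 0.301 g
Rate = 0.301 / 1883 x 1000 = 0.160 mg/cycle


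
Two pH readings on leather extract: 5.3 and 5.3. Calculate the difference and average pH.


Difference = 0.0
Average pH = 5.30

Difference = |5.3 - 5.3| = 0.0
Average = (5.3 + 5.3) / 2 = 5.30


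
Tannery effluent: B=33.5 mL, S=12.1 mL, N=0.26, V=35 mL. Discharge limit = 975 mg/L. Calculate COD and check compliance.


COD = (33.5 - 12.1) x 0.26 x 8000 / 35 = 1271.8 mg/L
Limit: 975 mg/L
Compliant: No


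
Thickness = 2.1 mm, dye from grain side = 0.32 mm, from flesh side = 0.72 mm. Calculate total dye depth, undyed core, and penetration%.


Total dyed = 1.04 mm
Undyed core = 1.06 mm
Penetration = 49.5%

Total dyed = 0.32 + 0.72 = 1.04 mm
Undyed core = 2.1 - 1.04 = 1.06 mm
Penetration = 1.04 / 2.1 x 100 = 49.5%


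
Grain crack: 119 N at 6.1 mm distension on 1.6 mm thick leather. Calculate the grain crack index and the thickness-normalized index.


Crack index = 19.5 N/mm
Normalized index = 12.2 N/mm per mm

Crack index = 119 / 6.1 = 19.5 N/mm
Normalized = 19.5 / 1.6 = 12.2 N/mm per mm


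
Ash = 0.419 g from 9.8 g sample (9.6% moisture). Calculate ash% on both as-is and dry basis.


As-is ash% = 0.419 / 9.8 x 100 = 4.28%
Dry mass = 9.8 x (100 - 9.6) / 100 = 8.8592 g
Dry-basis ash% = 0.419 / 8.8592 x 100 = 4.73%


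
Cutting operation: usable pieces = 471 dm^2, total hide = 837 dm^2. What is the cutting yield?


56.3%


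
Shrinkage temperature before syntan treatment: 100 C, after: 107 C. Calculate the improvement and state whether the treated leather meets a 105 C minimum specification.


Improvement = 7 C
Meets 105 C spec: Yes

Improvement = 107 - 100 = 7 C
Spec check: 107 C >= 105 C? Yes


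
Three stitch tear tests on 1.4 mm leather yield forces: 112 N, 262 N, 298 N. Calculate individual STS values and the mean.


STS1 = 80.0 N/mm
STS2 = 187.1 N/mm
STS3 = 212.9 N/mm
Mean = 160.0 N/mm

STS1 = 112 / 1.4 = 80.0 N/mm
STS2 = 262 / 1.4 = 187.1 N/mm
STS3 = 298 / 1.4 = 212.9 N/mm
Mean = (80.0 + 187.1 + 212.9) / 3 = 160.0 N/mm


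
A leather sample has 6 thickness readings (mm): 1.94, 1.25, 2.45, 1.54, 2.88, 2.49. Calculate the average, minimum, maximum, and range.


Sum = 12.55
Average = 12.55 / 6 = 2.09 mm
Minimum = 1.25 mm
Maximum = 2.88 mm
Range = 2.88 - 1.25 = 1.63 mm


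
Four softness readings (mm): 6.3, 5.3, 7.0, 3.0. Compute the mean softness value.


Sum = 6.3 + 5.3 + 7.0 + 3.0
Mean = 21.6 / 4 = 5.40 mm


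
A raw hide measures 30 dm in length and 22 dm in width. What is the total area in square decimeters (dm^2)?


Area = length x width
Area = 30 x 22 = 660 dm^2


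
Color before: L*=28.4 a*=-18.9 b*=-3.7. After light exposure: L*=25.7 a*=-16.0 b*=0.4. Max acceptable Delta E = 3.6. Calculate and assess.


dL = -2.7, da = 2.9, db = 4.1
dE = sqrt((-2.7)^2 + (2.9)^2 + (4.1)^2) = 5.70
Max = 3.6
Passes: No


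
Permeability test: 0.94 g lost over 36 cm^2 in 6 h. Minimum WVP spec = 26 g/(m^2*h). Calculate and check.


WVP = 0.94 / (36 x 6) x 10000 = 43.52 g/(m^2*h)
Minimum: 26 g/(m^2*h)
Meets spec: Yes


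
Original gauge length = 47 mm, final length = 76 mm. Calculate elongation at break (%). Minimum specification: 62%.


Elongation = 61.7%
Meets spec: No


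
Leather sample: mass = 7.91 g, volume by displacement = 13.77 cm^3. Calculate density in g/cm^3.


0.574 g/cm^3

Density = mass / volume
Density = 7.91 / 13.77 = 0.574 g/cm^3


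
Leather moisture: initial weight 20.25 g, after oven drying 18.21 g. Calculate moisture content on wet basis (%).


10.1%


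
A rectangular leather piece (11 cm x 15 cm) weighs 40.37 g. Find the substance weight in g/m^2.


2446.7 g/m^2


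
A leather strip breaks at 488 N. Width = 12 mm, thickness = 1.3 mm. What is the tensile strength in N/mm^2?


31.28 N/mm^2


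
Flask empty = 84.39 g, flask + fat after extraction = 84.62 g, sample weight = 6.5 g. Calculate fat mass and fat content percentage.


Fat mass = 0.23 g
Fat content = 3.5%


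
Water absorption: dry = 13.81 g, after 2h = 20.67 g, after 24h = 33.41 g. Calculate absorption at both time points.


WA (2h) = (20.67 - 13.81) / 13.81 x 100 = 49.7%
WA (24h) = (33.41 - 13.81) / 13.81 x 100 = 141.9%


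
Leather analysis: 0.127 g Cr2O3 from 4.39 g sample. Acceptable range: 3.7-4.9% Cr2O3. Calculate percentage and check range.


Cr2O3 = 2.89%
Within range: No

Cr2O3% = 0.127 / 4.39 x 100 = 2.89%
Acceptable range: 3.7 to 4.9%
Within range: No


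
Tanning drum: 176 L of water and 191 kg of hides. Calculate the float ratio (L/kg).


Float ratio = water / hide weight
Ratio = 176 / 191 = 0.9


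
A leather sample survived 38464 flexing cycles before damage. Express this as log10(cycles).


4.59


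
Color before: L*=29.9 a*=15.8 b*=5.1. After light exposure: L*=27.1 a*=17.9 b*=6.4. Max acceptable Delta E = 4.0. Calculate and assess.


dL = -2.8, da = 2.1, db = 1.3
dE = sqrt((-2.8)^2 + (2.1)^2 + (1.3)^2) = 3.73
Max = 4.0
Passes: Yes


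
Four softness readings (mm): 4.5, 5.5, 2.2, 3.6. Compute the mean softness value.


Sum = 4.5 + 5.5 + 2.2 + 3.6
Mean = 15.8 / 4 = 3.95 mm


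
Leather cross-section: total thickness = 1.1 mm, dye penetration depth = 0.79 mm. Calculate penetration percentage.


Penetration% = 0.79 / 1.1 x 100
Penetration = 71.8%


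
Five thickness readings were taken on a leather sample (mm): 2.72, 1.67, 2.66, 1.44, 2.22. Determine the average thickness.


Sum = 2.72 + 1.67 + 2.66 + 1.44 + 2.22 = 10.71
Average = 10.71 / 5 = 2.14 mm


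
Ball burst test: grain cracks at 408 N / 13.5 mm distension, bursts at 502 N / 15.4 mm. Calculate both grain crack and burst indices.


Crack index = 408 / 13.5 = 30.2 N/mm
Burst index = 502 / 15.4 = 32.6 N/mm


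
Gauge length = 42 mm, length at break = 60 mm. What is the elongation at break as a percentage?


42.9%


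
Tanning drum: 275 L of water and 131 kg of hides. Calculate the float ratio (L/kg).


Float ratio = water / hide weight
Ratio = 275 / 131 = 2.1


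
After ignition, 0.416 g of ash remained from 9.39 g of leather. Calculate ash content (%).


4.43%


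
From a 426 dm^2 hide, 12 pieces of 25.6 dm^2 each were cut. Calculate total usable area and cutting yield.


Total usable = 12 x 25.6 = 307.2 dm^2
Yield = 307.2 / 426 x 100 = 72.1%


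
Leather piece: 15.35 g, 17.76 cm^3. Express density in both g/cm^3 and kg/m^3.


Density = 15.35 / 17.76 = 0.864 g/cm^3
Convert: 0.864 x 1000 = 864 kg/m^3


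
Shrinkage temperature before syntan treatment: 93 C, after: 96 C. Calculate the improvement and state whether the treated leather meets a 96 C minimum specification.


Improvement = 3 C
Meets 96 C spec: Yes


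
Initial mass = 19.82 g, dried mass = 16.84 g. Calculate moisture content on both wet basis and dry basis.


Moisture lost = 19.82 - 16.84 = 2.98 g
Wet basis MC = 2.98 / 19.82 x 100 = 15.0%
Dry basis MC = 2.98 / 16.84 x 100 = 17.7%


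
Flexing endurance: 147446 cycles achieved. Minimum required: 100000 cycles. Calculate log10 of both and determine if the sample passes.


log10(147446) = 5.17
log10(100000) = 5.00
Passes: Yes


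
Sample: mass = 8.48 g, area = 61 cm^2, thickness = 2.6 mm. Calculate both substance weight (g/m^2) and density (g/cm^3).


SW = 8.48 / 61 x 10000 = 1390.2 g/m^2
Volume = 61 x 2.6 / 10 = 15.86 cm^3
Density = 8.48 / 15.86 = 0.535 g/cm^3


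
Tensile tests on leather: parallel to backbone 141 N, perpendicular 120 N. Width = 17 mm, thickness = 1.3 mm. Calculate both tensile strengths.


Area = 17 x 1.3 = 22.1 mm^2
TS (parallel) = 141 / 22.1 = 6.38 N/mm^2
TS (perpendicular) = 120 / 22.1 = 5.43 N/mm^2


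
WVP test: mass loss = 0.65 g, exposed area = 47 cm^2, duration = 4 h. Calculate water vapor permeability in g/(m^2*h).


34.57 g/(m^2*h)

WVP = mass_loss / (area x time) x 10000
WVP = 0.65 / (47 x 4) x 10000
WVP = 0.65 / 188 x 10000 = 34.57 g/(m^2*h)


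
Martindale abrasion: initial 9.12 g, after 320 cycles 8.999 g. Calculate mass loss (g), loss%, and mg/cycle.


Mass loss = 0.121 g
Loss = 1.33%
Rate = 0.378 mg/cycle

Loss = 9.12 - 8.999 = 0.121 g
Loss% = 0.121 / 9.12 x 100 = 1.33%
Rate = 0.121 / 320 x 1000 = 0.378 mg/cycle


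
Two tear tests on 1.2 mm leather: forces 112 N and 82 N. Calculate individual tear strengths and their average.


Tear 1 = 93.3 N/mm
Tear 2 = 68.3 N/mm
Average = 80.8 N/mm

Tear 1 = 112 / 1.2 = 93.3 N/mm
Tear 2 = 82 / 1.2 = 68.3 N/mm
Average = (93.3 + 68.3) / 2 = 80.8 N/mm


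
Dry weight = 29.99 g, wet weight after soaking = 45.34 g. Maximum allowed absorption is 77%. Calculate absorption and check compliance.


Absorption = 51.2%
Compliant: Yes

WA = (45.34 - 29.99) / 29.99 x 100 = 51.2%
Maximum allowed: 77%
Compliant: Yes


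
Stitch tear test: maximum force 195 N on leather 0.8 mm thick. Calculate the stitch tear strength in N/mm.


Stitch tear strength = force / thickness
STS = 195 / 0.8 = 243.8 N/mm


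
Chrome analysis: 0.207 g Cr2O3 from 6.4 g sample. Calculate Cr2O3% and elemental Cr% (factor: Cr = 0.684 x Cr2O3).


Cr2O3 = 3.23%
Cr = 2.21%


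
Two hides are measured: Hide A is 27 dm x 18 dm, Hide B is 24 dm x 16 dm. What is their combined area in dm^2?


Hide A area = 27 x 18 = 486 dm^2
Hide B area = 24 x 16 = 384 dm^2
Total = 486 + 384 = 870 dm^2


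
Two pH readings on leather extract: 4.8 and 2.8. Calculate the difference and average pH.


Difference = 2.0
Average pH = 3.80

Difference = |4.8 - 2.8| = 2.0
Average = (4.8 + 2.8) / 2 = 3.80


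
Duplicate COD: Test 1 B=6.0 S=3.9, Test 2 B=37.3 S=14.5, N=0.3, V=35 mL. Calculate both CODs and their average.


COD1 = 144.0 mg/L
COD2 = 1563.4 mg/L
Average = 853.7 mg/L

COD1 = (6.0 - 3.9) x 0.3 x 8000 / 35 = 144.0 mg/L
COD2 = (37.3 - 14.5) x 0.3 x 8000 / 35 = 1563.4 mg/L
Average = (144.0 + 1563.4) / 2 = 853.7 mg/L


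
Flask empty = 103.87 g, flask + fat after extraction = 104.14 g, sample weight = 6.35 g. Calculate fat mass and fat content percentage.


Fat mass = 0.27 g
Fat content = 4.3%

Fat mass = 104.14 - 103.87 = 0.27 g
Fat% = 0.27 / 6.35 x 100 = 4.3%


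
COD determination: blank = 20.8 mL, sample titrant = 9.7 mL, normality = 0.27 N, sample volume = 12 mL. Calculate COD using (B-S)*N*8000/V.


1998.0 mg/L

COD = (20.8 - 9.7) x 0.27 x 8000 / 12
COD = 11.1 x 0.27 x 8000 / 12
COD = 1998.0 mg/L


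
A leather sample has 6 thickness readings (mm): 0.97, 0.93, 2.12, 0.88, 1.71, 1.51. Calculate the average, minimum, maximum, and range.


Sum = 8.12
Average = 8.12 / 6 = 1.35 mm
Minimum = 0.88 mm
Maximum = 2.12 mm
Range = 2.12 - 0.88 = 1.24 mm


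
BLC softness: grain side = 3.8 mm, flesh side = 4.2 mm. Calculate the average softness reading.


Average = (3.8 + 4.2) / 2
Average = 4.00 mm


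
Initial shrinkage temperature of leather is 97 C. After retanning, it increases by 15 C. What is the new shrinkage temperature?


112 C

New Ts = 97 + 15 = 112 C


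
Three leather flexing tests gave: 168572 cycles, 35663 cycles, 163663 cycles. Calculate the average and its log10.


Average = 122633 cycles
log10 = 5.09

Average = (168572 + 35663 + 163663) / 3 = 122633 cycles
log10(122633) = 5.09


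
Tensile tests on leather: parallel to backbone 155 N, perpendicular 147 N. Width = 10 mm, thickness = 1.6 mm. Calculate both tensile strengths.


Parallel = 9.69 N/mm^2
Perpendicular = 9.19 N/mm^2

Area = 10 x 1.6 = 16.0 mm^2
TS (parallel) = 155 / 16.0 = 9.69 N/mm^2
TS (perpendicular) = 147 / 16.0 = 9.19 N/mm^2
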